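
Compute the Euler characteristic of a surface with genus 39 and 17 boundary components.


chi = 2 - 2g - b
= 2 - 2*39 - 17
= 2 - 78 - 17 = -93

-93


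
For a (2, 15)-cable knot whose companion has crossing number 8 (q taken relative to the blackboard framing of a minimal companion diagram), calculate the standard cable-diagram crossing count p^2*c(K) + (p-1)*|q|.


Step 1: Each of the c(K) crossings of the companion diagram becomes p*p = p^2 crossings among the p parallel strands, and each of the |q| twists s_1 s_2 ... s_(p-1) adds (p-1) crossings.
  Crossings = p^2 * c(K) + (p-1)*|q|
Step 2: = 2^2 * 8 + (2-1)*15
Step 3: = 4*8 + 1*15
Step 4: = 32 + 15 = 47

47


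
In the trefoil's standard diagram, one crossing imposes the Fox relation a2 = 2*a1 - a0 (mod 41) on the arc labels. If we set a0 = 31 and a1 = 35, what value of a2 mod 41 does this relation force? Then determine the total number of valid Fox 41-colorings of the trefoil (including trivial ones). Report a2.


Step 1: Apply the given crossing relation 2*a1 - a0 - a2 = 0 (mod 41).
  a2 = 2*a1 - a0 mod 41
  a2 = 2*35 - 31 mod 41
  a2 = 70 - 31 mod 41
  a2 = 39 mod 41 = 39
Step 2: The trefoil has determinant 3.
  Number of Fox p-colorings (p prime) is p^2 if p = 3, else p.
  Since 41 does not divide 3, only trivial (constant) colorings exist.
  (So the trial a0 = 31, a1 = 35 with a0 != a1 does NOT extend to a valid coloring of the whole trefoil: the other two crossing relations require 3*(a1 - a0) = 0 (mod 41), which fails.)
  Total colorings = 41
Step 3: a2 = 39, total Fox 41-colorings = 41

39


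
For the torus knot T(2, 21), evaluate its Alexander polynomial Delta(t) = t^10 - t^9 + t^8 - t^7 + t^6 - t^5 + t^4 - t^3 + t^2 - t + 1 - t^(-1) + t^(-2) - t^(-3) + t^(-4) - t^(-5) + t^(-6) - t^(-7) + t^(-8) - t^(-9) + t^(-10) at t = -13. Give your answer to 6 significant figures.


Substituting t = -13 into Delta(t) = t^10 - t^9 + t^8 - t^7 + t^6 - t^5 + t^4 - t^3 + t^2 - t + 1 - t^(-1) + t^(-2) - t^(-3) + t^(-4) - t^(-5) + t^(-6) - t^(-7) + t^(-8) - t^(-9) + t^(-10):
Term values: (137858491849) + (10604499373) + (815730721) + (62748517) + (4826809) + (371293) + (28561) + (2197) + (169) + (13) + (1) + (0.0769231) + (0.00591716) + (0.000455166) + (3.50128e-05) + (2.69329e-06) + (2.07176e-07) + (1.59366e-08) + (1.22589e-09) + (9.42996e-11) + (7.25382e-12)
Sum = 1.493466995e+11
Rounded to 6 significant figures: 1.49347e+11

1.49347e+11


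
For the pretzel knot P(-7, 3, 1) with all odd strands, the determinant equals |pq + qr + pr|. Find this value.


Step 1: Compute pq + qr + pr.
pq = (-7)*3 = -21
qr = 3*1 = 3
pr = (-7)*1 = -7
pq + qr + pr = -21 + 3 + (-7) = -25
Step 2: Take absolute value.
det(P(-7,3,1)) = |-25| = 25

25


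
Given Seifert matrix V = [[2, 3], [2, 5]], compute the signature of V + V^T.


Step 1: V + V^T = [[4, 5], [5, 10]]
Step 2: trace = 14, det = 15
Step 3: Discriminant = 14^2 - 4*15 = 136
Step 4: Eigenvalues: 12.831, 1.16905
Step 5: Signature = (# positive eigenvalues) - (# negative eigenvalues) = 2

2


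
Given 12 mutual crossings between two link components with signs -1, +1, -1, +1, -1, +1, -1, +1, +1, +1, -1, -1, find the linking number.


Step 1: Count positive crossings: 6
Step 2: Count negative crossings: 6
Step 3: Sum of signs = 6 - 6 = 0
Step 4: Linking number = sum/2 = 0/2 = 0

0


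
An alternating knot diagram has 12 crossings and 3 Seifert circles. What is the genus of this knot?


For alternating knots, g = (c - s + 1)/2.
= (12 - 3 + 1)/2
= 10/2 = 5

5


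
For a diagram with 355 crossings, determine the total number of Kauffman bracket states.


Each crossing contributes 2 choices (A-smoothing or B-smoothing).
Total states = 2^355 = 73391955711682288371546268649666782105490079653384995959602842860381532034831513858240593699524021969747968

73391955711682288371546268649666782105490079653384995959602842860381532034831513858240593699524021969747968


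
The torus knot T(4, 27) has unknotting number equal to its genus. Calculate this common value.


For a torus knot T(p,q), both the unknotting number and genus equal (p-1)(q-1)/2.
= (4-1)(27-1)/2
= 3*26/2
= 78/2 = 39

39


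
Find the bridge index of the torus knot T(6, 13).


The bridge number of T(p,q) is min(p,q).
min(6, 13) = 6

6


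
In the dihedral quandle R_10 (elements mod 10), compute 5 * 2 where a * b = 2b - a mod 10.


5 * 2 = 2*2 - 5 mod 10
= 4 - 5 mod 10
= -1 mod 10 = 9

9


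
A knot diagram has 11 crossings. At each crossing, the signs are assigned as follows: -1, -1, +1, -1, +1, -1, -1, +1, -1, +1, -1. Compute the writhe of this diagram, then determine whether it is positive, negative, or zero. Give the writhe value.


Step 1: Count positive crossings (+1).
Positive crossings: 4
Step 2: Count negative crossings (-1).
Negative crossings: 7
Step 3: Writhe = (positive) - (negative)
w = 4 - 7 = -3
Step 4: |w| = 3, and w is negative

-3


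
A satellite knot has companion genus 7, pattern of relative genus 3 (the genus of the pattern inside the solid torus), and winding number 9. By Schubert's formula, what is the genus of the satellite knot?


Schubert: g(satellite) = g_rel(pattern) + |winding| * g(companion),
where g_rel(pattern) is the genus of the pattern relative to the solid torus.
= 3 + 9 * 7
= 3 + 63 = 66

66


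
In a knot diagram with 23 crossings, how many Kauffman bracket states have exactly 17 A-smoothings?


We choose which 17 of 23 crossings get A-smoothings.
C(23, 17) = 23! / (17! * 6!)
= 100947

100947


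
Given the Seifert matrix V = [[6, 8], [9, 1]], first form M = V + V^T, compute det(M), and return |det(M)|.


Step 1: Form V + V^T where V = [[6, 8], [9, 1]]
  V^T = [[6, 9], [8, 1]]
  V + V^T = [[12, 17], [17, 2]]
Step 2: det(V + V^T) = 12*2 - 17*17
  = 24 - 289 = -265
Step 3: Knot determinant = |det(V + V^T)| = |-265| = 265

265


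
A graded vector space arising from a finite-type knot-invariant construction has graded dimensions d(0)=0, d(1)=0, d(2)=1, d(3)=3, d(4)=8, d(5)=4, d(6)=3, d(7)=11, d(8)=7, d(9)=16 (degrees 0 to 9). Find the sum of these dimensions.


Total dimension = d(0) + d(1) + ... + d(9)
= 0 + 0 + 1 + 3 + 8 + 4 + 3 + 11 + 7 + 16
= 53

53


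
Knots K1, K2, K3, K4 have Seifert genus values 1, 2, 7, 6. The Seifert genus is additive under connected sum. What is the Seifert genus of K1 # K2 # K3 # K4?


The Seifert genus is additive under connected sum.
Seifert genus(K1 # K2 # K3 # K4) = (1) + (2) + (7) + (6)
= 16

16


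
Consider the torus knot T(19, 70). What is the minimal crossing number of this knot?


For a torus knot T(p, q) with gcd(p,q)=1,
the crossing number is min(p*(q-1), q*(p-1)).
p*(q-1) = 19*69 = 1311
q*(p-1) = 70*18 = 1260
min(1311, 1260) = 1260

1260


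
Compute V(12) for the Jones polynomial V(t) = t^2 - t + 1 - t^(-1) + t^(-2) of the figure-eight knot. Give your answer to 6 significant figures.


Substituting t = 12 into V(t) = t^2 - t + 1 - t^(-1) + t^(-2):
  (+)t^(2) = 144
  (-)t^(1) = -12
  (+)t^(0) = 1
  (-)t^(-1) = -0.0833333
  (+)t^(-2) = 0.00694444
Sum = (144) + (-12) + (1) + (-0.0833333) + (0.00694444)
= 132.9236111
Rounded to 6 significant figures: 132.924

132.924


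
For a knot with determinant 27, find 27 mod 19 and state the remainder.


Step 1: A knot is p-colorable if and only if p divides its determinant.
Step 2: Compute 27 mod 19.
27 = 1 * 19 + 8
Step 3: 27 mod 19 = 8
Step 4: The knot is 19-colorable: no

8


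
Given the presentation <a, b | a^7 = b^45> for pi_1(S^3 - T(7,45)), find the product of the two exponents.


The relation is a^7 = b^45.
Product of exponents = 7 * 45
= 315

315


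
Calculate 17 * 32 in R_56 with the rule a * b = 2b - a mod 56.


17 * 32 = 2*32 - 17 mod 56
= 64 - 17 mod 56
= 47 mod 56 = 47

47


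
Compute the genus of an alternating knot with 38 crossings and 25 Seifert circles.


For alternating knots, g = (c - s + 1)/2.
= (38 - 25 + 1)/2
= 14/2 = 7

7


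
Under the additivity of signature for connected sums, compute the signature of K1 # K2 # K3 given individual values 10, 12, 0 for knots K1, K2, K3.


The signature is additive under connected sum.
signature(K1 # K2 # K3) = (10) + (12) + (0)
= 22

22


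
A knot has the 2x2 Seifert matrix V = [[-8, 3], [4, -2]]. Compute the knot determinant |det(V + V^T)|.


Step 1: Form V + V^T where V = [[-8, 3], [4, -2]]
  V^T = [[-8, 4], [3, -2]]
  V + V^T = [[-16, 7], [7, -4]]
Step 2: det(V + V^T) = (-16)*(-4) - 7*7
  = 64 - 49 = 15
Step 3: Knot determinant = |det(V + V^T)| = |15| = 15

15


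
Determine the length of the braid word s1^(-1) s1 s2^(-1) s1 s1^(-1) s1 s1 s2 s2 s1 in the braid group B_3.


The word length counts the number of generators (including inverses).
Listing each generator: s1^(-1), s1, s2^(-1), s1, s1^(-1), s1, s1, s2, s2, s1
There are 10 generators in this braid word.

10


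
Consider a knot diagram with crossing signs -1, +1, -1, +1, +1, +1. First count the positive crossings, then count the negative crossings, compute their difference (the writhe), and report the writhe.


Step 1: Count positive crossings (+1).
Positive crossings: 4
Step 2: Count negative crossings (-1).
Negative crossings: 2
Step 3: Writhe = (positive) - (negative)
w = 4 - 2 = 2
Step 4: |w| = 2, and w is positive

2


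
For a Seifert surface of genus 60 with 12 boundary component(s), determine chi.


chi = 2 - 2g - b
= 2 - 2*60 - 12
= 2 - 120 - 12 = -130

-130


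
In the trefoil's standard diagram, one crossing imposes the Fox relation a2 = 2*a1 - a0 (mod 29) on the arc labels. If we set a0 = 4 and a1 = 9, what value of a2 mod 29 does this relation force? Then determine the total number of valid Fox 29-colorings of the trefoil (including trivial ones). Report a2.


Step 1: Apply the given crossing relation 2*a1 - a0 - a2 = 0 (mod 29).
  a2 = 2*a1 - a0 mod 29
  a2 = 2*9 - 4 mod 29
  a2 = 18 - 4 mod 29
  a2 = 14 mod 29 = 14
Step 2: The trefoil has determinant 3.
  Number of Fox p-colorings (p prime) is p^2 if p = 3, else p.
  Since 29 does not divide 3, only trivial (constant) colorings exist.
  (So the trial a0 = 4, a1 = 9 with a0 != a1 does NOT extend to a valid coloring of the whole trefoil: the other two crossing relations require 3*(a1 - a0) = 0 (mod 29), which fails.)
  Total colorings = 29
Step 3: a2 = 14, total Fox 29-colorings = 29

14


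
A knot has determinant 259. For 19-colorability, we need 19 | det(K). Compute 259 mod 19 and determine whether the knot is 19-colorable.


Step 1: A knot is p-colorable if and only if p divides its determinant.
Step 2: Compute 259 mod 19.
259 = 13 * 19 + 12
Step 3: 259 mod 19 = 12
Step 4: The knot is 19-colorable: no

12


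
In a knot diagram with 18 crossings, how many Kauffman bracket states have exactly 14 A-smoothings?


We choose which 14 of 18 crossings get A-smoothings.
C(18, 14) = 18! / (14! * 4!)
= 3060

3060


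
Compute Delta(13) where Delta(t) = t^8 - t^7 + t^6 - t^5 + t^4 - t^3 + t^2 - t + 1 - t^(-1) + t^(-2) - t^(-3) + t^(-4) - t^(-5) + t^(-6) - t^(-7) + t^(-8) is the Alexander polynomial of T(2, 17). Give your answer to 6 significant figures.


Substituting t = 13 into Delta(t) = t^8 - t^7 + t^6 - t^5 + t^4 - t^3 + t^2 - t + 1 - t^(-1) + t^(-2) - t^(-3) + t^(-4) - t^(-5) + t^(-6) - t^(-7) + t^(-8):
Term values: (815730721) + (-62748517) + (4826809) + (-371293) + (28561) + (-2197) + (169) + (-13) + (1) + (-0.0769231) + (0.00591716) + (-0.000455166) + (3.50128e-05) + (-2.69329e-06) + (2.07176e-07) + (-1.59366e-08) + (1.22589e-09)
Sum = 757464240.9
Rounded to 6 significant figures: 7.57464e+08

7.57464e+08


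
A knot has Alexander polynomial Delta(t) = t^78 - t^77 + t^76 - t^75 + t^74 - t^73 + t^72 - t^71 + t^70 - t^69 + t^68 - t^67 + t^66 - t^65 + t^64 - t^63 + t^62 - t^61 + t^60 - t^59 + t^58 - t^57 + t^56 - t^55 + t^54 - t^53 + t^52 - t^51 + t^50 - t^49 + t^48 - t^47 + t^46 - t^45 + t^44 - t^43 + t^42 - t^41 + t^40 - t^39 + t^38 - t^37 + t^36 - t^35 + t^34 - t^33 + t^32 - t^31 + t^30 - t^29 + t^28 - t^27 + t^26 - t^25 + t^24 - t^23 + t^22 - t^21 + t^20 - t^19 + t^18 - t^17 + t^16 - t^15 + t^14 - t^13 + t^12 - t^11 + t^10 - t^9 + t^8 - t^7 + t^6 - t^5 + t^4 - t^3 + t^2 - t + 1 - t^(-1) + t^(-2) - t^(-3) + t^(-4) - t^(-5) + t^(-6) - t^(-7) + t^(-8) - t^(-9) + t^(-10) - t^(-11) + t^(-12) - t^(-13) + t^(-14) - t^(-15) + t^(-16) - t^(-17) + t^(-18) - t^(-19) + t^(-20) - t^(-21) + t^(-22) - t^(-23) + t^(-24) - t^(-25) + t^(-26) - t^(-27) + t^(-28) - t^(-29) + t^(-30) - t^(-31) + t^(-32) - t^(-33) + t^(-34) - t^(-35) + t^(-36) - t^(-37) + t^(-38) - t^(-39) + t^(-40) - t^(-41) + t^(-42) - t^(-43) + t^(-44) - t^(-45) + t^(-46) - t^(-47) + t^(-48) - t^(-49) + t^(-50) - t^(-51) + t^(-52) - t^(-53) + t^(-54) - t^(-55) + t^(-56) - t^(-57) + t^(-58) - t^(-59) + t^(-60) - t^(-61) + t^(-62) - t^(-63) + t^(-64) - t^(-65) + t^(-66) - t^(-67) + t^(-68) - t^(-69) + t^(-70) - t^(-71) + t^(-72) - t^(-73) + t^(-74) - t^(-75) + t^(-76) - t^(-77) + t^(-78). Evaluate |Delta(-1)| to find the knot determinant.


Step 1: The polynomial has 157 terms with alternating signs, exponents from 78 down to -78.
Step 2: Substitute t = -1. The i-th term has coefficient (-1)^i and exponent (m-i),
  so its value is (-1)^i * (-1)^(m-i) = (-1)^m = 1 for every i.
Step 3: All 157 terms equal 1, so Delta(-1) = 157 * (1) = 157
Step 4: |Delta(-1)| = 157

157


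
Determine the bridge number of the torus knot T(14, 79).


The bridge number of T(p,q) is min(p,q).
min(14, 79) = 14

14


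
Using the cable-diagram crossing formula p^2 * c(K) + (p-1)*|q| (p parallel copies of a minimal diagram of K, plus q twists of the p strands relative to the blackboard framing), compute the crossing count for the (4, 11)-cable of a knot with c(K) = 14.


Step 1: Each of the c(K) crossings of the companion diagram becomes p*p = p^2 crossings among the p parallel strands, and each of the |q| twists s_1 s_2 ... s_(p-1) adds (p-1) crossings.
  Crossings = p^2 * c(K) + (p-1)*|q|
Step 2: = 4^2 * 14 + (4-1)*11
Step 3: = 16*14 + 3*11
Step 4: = 224 + 33 = 257

257


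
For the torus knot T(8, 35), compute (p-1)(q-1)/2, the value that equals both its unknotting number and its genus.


For a torus knot T(p,q), both the unknotting number and genus equal (p-1)(q-1)/2.
= (8-1)(35-1)/2
= 7*34/2
= 238/2 = 119

119


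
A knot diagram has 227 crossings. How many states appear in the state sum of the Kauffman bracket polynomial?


Each crossing contributes 2 choices (A-smoothing or B-smoothing).
Total states = 2^227 = 215679573337205118357336120696157045389097155380324579848828881993728

215679573337205118357336120696157045389097155380324579848828881993728


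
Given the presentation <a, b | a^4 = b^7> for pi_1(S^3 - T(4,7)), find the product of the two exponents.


The relation is a^4 = b^7.
Product of exponents = 4 * 7
= 28

28


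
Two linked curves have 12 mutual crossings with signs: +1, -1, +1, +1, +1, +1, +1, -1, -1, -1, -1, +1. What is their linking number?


Step 1: Count positive crossings: 7
Step 2: Count negative crossings: 5
Step 3: Sum of signs = 7 - 5 = 2
Step 4: Linking number = sum/2 = 2/2 = 1

1


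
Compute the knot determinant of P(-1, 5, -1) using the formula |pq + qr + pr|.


Step 1: Compute pq + qr + pr.
pq = (-1)*5 = -5
qr = 5*(-1) = -5
pr = (-1)*(-1) = 1
pq + qr + pr = -5 + (-5) + 1 = -9
Step 2: Take absolute value.
det(P(-1,5,-1)) = |-9| = 9

9


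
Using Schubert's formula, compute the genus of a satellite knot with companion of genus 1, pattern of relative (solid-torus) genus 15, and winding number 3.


Schubert: g(satellite) = g_rel(pattern) + |winding| * g(companion),
where g_rel(pattern) is the genus of the pattern relative to the solid torus.
= 15 + 3 * 1
= 15 + 3 = 18

18


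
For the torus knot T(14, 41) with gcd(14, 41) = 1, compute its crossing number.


For a torus knot T(p, q) with gcd(p,q)=1,
the crossing number is min(p*(q-1), q*(p-1)).
p*(q-1) = 14*40 = 560
q*(p-1) = 41*13 = 533
min(560, 533) = 533

533


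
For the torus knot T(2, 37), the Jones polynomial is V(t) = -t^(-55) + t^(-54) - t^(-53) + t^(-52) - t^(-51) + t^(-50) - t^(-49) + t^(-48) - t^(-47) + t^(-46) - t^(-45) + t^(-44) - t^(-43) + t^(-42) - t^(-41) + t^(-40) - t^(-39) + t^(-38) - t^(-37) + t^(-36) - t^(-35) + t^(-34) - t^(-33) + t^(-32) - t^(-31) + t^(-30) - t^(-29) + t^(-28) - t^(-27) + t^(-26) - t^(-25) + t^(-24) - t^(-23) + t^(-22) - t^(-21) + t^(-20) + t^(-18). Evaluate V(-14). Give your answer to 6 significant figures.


Substituting t = -14 into V(t) = -t^(-55) + t^(-54) - t^(-53) + t^(-52) - t^(-51) + t^(-50) - t^(-49) + t^(-48) - t^(-47) + t^(-46) - t^(-45) + t^(-44) - t^(-43) + t^(-42) - t^(-41) + t^(-40) - t^(-39) + t^(-38) - t^(-37) + t^(-36) - t^(-35) + t^(-34) - t^(-33) + t^(-32) - t^(-31) + t^(-30) - t^(-29) + t^(-28) - t^(-27) + t^(-26) - t^(-25) + t^(-24) - t^(-23) + t^(-22) - t^(-21) + t^(-20) + t^(-18):
  (-)t^(-55) = 9.18244e-64
  (+)t^(-54) = 1.28554e-62
  (-)t^(-53) = 1.79976e-61
  (+)t^(-52) = 2.51966e-60
  (-)t^(-51) = 3.52753e-59
  (+)t^(-50) = 4.93854e-58
  (-)t^(-49) = 6.91395e-57
  (+)t^(-48) = 9.67953e-56
  (-)t^(-47) = 1.35513e-54
  (+)t^(-46) = 1.89719e-53
  (-)t^(-45) = 2.65606e-52
  (+)t^(-44) = 3.71849e-51
  (-)t^(-43) = 5.20588e-50
  (+)t^(-42) = 7.28824e-49
  (-)t^(-41) = 1.02035e-47
  (+)t^(-40) = 1.42849e-46
  (-)t^(-39) = 1.99989e-45
  (+)t^(-38) = 2.79985e-44
  (-)t^(-37) = 3.91979e-43
  (+)t^(-36) = 5.4877e-42
  (-)t^(-35) = 7.68279e-41
  (+)t^(-34) = 1.07559e-39
  (-)t^(-33) = 1.50583e-38
  (+)t^(-32) = 2.10816e-37
  (-)t^(-31) = 2.95142e-36
  (+)t^(-30) = 4.13199e-35
  (-)t^(-29) = 5.78478e-34
  (+)t^(-28) = 8.09869e-33
  (-)t^(-27) = 1.13382e-31
  (+)t^(-26) = 1.58734e-30
  (-)t^(-25) = 2.22228e-29
  (+)t^(-24) = 3.11119e-28
  (-)t^(-23) = 4.35567e-27
  (+)t^(-22) = 6.09794e-26
  (-)t^(-21) = 8.53712e-25
  (+)t^(-20) = 1.1952e-23
  (+)t^(-18) = 2.34258e-21
Sum = (9.18244e-64) + (1.28554e-62) + (1.79976e-61) + (2.51966e-60) + (3.52753e-59) + (4.93854e-58) + (6.91395e-57) + (9.67953e-56) + (1.35513e-54) + (1.89719e-53) + (2.65606e-52) + (3.71849e-51) + (5.20588e-50) + (7.28824e-49) + (1.02035e-47) + (1.42849e-46) + (1.99989e-45) + (2.79985e-44) + (3.91979e-43) + (5.4877e-42) + (7.68279e-41) + (1.07559e-39) + (1.50583e-38) + (2.10816e-37) + (2.95142e-36) + (4.13199e-35) + (5.78478e-34) + (8.09869e-33) + (1.13382e-31) + (1.58734e-30) + (2.22228e-29) + (3.11119e-28) + (4.35567e-27) + (6.09794e-26) + (8.53712e-25) + (1.1952e-23) + (2.34258e-21)
= 2.355456345e-21
Rounded to 6 significant figures: 2.35546e-21

2.35546e-21


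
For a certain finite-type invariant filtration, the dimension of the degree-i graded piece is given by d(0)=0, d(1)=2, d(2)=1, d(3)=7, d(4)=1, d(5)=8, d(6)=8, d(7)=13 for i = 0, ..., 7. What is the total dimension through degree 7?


Total dimension = d(0) + d(1) + ... + d(7)
= 0 + 2 + 1 + 7 + 1 + 8 + 8 + 13
= 40

40


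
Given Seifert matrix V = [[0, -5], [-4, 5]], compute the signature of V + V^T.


Step 1: V + V^T = [[0, -9], [-9, 10]]
Step 2: trace = 10, det = -81
Step 3: Discriminant = 10^2 - 4*(-81) = 424
Step 4: Eigenvalues: 15.2956, -5.29563
Step 5: Signature = (# positive eigenvalues) - (# negative eigenvalues) = 0

0


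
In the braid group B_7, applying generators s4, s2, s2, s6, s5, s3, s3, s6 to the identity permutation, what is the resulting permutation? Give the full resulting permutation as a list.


Starting with identity [1, 2, 3, 4, 5, 6, 7].
Apply generators in sequence:
  After s4: [1, 2, 3, 5, 4, 6, 7]
  After s2: [1, 3, 2, 5, 4, 6, 7]
  After s2: [1, 2, 3, 5, 4, 6, 7]
  After s6: [1, 2, 3, 5, 4, 7, 6]
  After s5: [1, 2, 3, 5, 7, 4, 6]
  After s3: [1, 2, 5, 3, 7, 4, 6]
  After s3: [1, 2, 3, 5, 7, 4, 6]
  After s6: [1, 2, 3, 5, 7, 6, 4]
Final permutation: [1, 2, 3, 5, 7, 6, 4]

[1, 2, 3, 5, 7, 6, 4]


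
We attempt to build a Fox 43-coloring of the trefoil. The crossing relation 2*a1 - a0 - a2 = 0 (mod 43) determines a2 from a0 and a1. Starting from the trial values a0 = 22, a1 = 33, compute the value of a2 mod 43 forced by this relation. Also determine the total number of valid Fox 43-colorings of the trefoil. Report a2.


Step 1: Apply the given crossing relation 2*a1 - a0 - a2 = 0 (mod 43).
  a2 = 2*a1 - a0 mod 43
  a2 = 2*33 - 22 mod 43
  a2 = 66 - 22 mod 43
  a2 = 44 mod 43 = 1
Step 2: The trefoil has determinant 3.
  Number of Fox p-colorings (p prime) is p^2 if p = 3, else p.
  Since 43 does not divide 3, only trivial (constant) colorings exist.
  (So the trial a0 = 22, a1 = 33 with a0 != a1 does NOT extend to a valid coloring of the whole trefoil: the other two crossing relations require 3*(a1 - a0) = 0 (mod 43), which fails.)
  Total colorings = 43
Step 3: a2 = 1, total Fox 43-colorings = 43

1


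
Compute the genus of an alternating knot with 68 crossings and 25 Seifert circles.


For alternating knots, g = (c - s + 1)/2.
= (68 - 25 + 1)/2
= 44/2 = 22

22


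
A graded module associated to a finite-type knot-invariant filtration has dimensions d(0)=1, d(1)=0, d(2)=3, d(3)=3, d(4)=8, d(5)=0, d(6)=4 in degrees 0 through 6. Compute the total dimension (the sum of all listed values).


Total dimension = d(0) + d(1) + ... + d(6)
= 1 + 0 + 3 + 3 + 8 + 0 + 4
= 19

19


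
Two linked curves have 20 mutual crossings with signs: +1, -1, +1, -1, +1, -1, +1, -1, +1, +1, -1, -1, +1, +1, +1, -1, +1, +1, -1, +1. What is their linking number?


Step 1: Count positive crossings: 12
Step 2: Count negative crossings: 8
Step 3: Sum of signs = 12 - 8 = 4
Step 4: Linking number = sum/2 = 4/2 = 2

2


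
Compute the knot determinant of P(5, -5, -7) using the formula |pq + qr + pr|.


Step 1: Compute pq + qr + pr.
pq = 5*(-5) = -25
qr = (-5)*(-7) = 35
pr = 5*(-7) = -35
pq + qr + pr = -25 + 35 + (-35) = -25
Step 2: Take absolute value.
det(P(5,-5,-7)) = |-25| = 25

25


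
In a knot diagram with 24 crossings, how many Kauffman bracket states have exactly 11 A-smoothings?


We choose which 11 of 24 crossings get A-smoothings.
C(24, 11) = 24! / (11! * 13!)
= 2496144

2496144


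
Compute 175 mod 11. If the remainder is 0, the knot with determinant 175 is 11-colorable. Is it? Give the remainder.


Step 1: A knot is p-colorable if and only if p divides its determinant.
Step 2: Compute 175 mod 11.
175 = 15 * 11 + 10
Step 3: 175 mod 11 = 10
Step 4: The knot is 11-colorable: no

10


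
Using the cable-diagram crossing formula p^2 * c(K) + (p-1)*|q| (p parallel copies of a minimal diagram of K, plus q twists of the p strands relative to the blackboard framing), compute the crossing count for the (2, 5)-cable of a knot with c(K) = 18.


Step 1: Each of the c(K) crossings of the companion diagram becomes p*p = p^2 crossings among the p parallel strands, and each of the |q| twists s_1 s_2 ... s_(p-1) adds (p-1) crossings.
  Crossings = p^2 * c(K) + (p-1)*|q|
Step 2: = 2^2 * 18 + (2-1)*5
Step 3: = 4*18 + 1*5
Step 4: = 72 + 5 = 77

77


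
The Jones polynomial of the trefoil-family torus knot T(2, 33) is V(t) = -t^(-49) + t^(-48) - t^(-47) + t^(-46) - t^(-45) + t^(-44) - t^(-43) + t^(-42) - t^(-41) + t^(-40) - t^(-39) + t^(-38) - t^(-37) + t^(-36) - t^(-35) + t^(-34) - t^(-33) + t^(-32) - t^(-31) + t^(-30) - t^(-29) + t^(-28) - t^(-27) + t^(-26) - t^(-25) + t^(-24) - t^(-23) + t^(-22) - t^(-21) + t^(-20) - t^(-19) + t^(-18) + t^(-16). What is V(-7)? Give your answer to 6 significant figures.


Substituting t = -7 into V(t) = -t^(-49) + t^(-48) - t^(-47) + t^(-46) - t^(-45) + t^(-44) - t^(-43) + t^(-42) - t^(-41) + t^(-40) - t^(-39) + t^(-38) - t^(-37) + t^(-36) - t^(-35) + t^(-34) - t^(-33) + t^(-32) - t^(-31) + t^(-30) - t^(-29) + t^(-28) - t^(-27) + t^(-26) - t^(-25) + t^(-24) - t^(-23) + t^(-22) - t^(-21) + t^(-20) - t^(-19) + t^(-18) + t^(-16):
  (-)t^(-49) = 3.89221e-42
  (+)t^(-48) = 2.72455e-41
  (-)t^(-47) = 1.90718e-40
  (+)t^(-46) = 1.33503e-39
  (-)t^(-45) = 9.34519e-39
  (+)t^(-44) = 6.54163e-38
  (-)t^(-43) = 4.57914e-37
  (+)t^(-42) = 3.2054e-36
  (-)t^(-41) = 2.24378e-35
  (+)t^(-40) = 1.57065e-34
  (-)t^(-39) = 1.09945e-33
  (+)t^(-38) = 7.69617e-33
  (-)t^(-37) = 5.38732e-32
  (+)t^(-36) = 3.77112e-31
  (-)t^(-35) = 2.63979e-30
  (+)t^(-34) = 1.84785e-29
  (-)t^(-33) = 1.29349e-28
  (+)t^(-32) = 9.05446e-28
  (-)t^(-31) = 6.33812e-27
  (+)t^(-30) = 4.43669e-26
  (-)t^(-29) = 3.10568e-25
  (+)t^(-28) = 2.17398e-24
  (-)t^(-27) = 1.52178e-23
  (+)t^(-26) = 1.06525e-22
  (-)t^(-25) = 7.45674e-22
  (+)t^(-24) = 5.21972e-21
  (-)t^(-23) = 3.6538e-20
  (+)t^(-22) = 2.55766e-19
  (-)t^(-21) = 1.79036e-18
  (+)t^(-20) = 1.25325e-17
  (-)t^(-19) = 8.77278e-17
  (+)t^(-18) = 6.14095e-16
  (+)t^(-16) = 3.00906e-14
Sum = (3.89221e-42) + (2.72455e-41) + (1.90718e-40) + (1.33503e-39) + (9.34519e-39) + (6.54163e-38) + (4.57914e-37) + (3.2054e-36) + (2.24378e-35) + (1.57065e-34) + (1.09945e-33) + (7.69617e-33) + (5.38732e-32) + (3.77112e-31) + (2.63979e-30) + (1.84785e-29) + (1.29349e-28) + (9.05446e-28) + (6.33812e-27) + (4.43669e-26) + (3.10568e-25) + (2.17398e-24) + (1.52178e-23) + (1.06525e-22) + (7.45674e-22) + (5.21972e-21) + (3.6538e-20) + (2.55766e-19) + (1.79036e-18) + (1.25325e-17) + (8.77278e-17) + (6.14095e-16) + (3.00906e-14)
= 3.080707919e-14
Rounded to 6 significant figures: 3.08071e-14

3.08071e-14


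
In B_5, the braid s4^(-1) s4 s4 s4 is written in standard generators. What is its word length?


The word length counts the number of generators (including inverses).
Listing each generator: s4^(-1), s4, s4, s4
There are 4 generators in this braid word.

4


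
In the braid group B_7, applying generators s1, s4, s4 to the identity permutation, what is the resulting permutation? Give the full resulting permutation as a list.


Starting with identity [1, 2, 3, 4, 5, 6, 7].
Apply generators in sequence:
  After s1: [2, 1, 3, 4, 5, 6, 7]
  After s4: [2, 1, 3, 5, 4, 6, 7]
  After s4: [2, 1, 3, 4, 5, 6, 7]
Final permutation: [2, 1, 3, 4, 5, 6, 7]

[2, 1, 3, 4, 5, 6, 7]


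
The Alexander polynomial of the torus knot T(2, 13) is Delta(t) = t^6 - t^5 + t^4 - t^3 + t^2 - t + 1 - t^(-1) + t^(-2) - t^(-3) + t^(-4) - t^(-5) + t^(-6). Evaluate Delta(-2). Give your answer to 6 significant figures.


Substituting t = -2 into Delta(t) = t^6 - t^5 + t^4 - t^3 + t^2 - t + 1 - t^(-1) + t^(-2) - t^(-3) + t^(-4) - t^(-5) + t^(-6):
Term values: (64) + (32) + (16) + (8) + (4) + (2) + (1) + (0.5) + (0.25) + (0.125) + (0.0625) + (0.03125) + (0.015625)
Sum = 127.984375
Rounded to 6 significant figures: 127.984

127.984


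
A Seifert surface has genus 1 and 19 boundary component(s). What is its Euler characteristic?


chi = 2 - 2g - b
= 2 - 2*1 - 19
= 2 - 2 - 19 = -19

-19


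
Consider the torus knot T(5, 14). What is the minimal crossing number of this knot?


For a torus knot T(p, q) with gcd(p,q)=1,
the crossing number is min(p*(q-1), q*(p-1)).
p*(q-1) = 5*13 = 65
q*(p-1) = 14*4 = 56
min(65, 56) = 56

56


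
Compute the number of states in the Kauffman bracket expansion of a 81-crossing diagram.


Each crossing contributes 2 choices (A-smoothing or B-smoothing).
Total states = 2^81 = 2417851639229258349412352

2417851639229258349412352


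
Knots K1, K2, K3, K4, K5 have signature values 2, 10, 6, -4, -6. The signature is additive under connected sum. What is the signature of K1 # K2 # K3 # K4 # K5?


The signature is additive under connected sum.
signature(K1 # K2 # K3 # K4 # K5) = (2) + (10) + (6) + (-4) + (-6)
= 8

8


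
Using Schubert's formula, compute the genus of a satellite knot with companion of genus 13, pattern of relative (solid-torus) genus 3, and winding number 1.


Schubert: g(satellite) = g_rel(pattern) + |winding| * g(companion),
where g_rel(pattern) is the genus of the pattern relative to the solid torus.
= 3 + 1 * 13
= 3 + 13 = 16

16


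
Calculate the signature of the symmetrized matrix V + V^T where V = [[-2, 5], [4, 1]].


Step 1: V + V^T = [[-4, 9], [9, 2]]
Step 2: trace = -2, det = -89
Step 3: Discriminant = (-2)^2 - 4*(-89) = 360
Step 4: Eigenvalues: 8.48683, -10.4868
Step 5: Signature = (# positive eigenvalues) - (# negative eigenvalues) = 0

0


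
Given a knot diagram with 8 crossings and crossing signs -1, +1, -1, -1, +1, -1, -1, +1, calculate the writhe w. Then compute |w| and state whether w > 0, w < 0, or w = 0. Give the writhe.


Step 1: Count positive crossings (+1).
Positive crossings: 3
Step 2: Count negative crossings (-1).
Negative crossings: 5
Step 3: Writhe = (positive) - (negative)
w = 3 - 5 = -2
Step 4: |w| = 2, and w is negative

-2


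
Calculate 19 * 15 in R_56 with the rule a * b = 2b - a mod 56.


19 * 15 = 2*15 - 19 mod 56
= 30 - 19 mod 56
= 11 mod 56 = 11

11


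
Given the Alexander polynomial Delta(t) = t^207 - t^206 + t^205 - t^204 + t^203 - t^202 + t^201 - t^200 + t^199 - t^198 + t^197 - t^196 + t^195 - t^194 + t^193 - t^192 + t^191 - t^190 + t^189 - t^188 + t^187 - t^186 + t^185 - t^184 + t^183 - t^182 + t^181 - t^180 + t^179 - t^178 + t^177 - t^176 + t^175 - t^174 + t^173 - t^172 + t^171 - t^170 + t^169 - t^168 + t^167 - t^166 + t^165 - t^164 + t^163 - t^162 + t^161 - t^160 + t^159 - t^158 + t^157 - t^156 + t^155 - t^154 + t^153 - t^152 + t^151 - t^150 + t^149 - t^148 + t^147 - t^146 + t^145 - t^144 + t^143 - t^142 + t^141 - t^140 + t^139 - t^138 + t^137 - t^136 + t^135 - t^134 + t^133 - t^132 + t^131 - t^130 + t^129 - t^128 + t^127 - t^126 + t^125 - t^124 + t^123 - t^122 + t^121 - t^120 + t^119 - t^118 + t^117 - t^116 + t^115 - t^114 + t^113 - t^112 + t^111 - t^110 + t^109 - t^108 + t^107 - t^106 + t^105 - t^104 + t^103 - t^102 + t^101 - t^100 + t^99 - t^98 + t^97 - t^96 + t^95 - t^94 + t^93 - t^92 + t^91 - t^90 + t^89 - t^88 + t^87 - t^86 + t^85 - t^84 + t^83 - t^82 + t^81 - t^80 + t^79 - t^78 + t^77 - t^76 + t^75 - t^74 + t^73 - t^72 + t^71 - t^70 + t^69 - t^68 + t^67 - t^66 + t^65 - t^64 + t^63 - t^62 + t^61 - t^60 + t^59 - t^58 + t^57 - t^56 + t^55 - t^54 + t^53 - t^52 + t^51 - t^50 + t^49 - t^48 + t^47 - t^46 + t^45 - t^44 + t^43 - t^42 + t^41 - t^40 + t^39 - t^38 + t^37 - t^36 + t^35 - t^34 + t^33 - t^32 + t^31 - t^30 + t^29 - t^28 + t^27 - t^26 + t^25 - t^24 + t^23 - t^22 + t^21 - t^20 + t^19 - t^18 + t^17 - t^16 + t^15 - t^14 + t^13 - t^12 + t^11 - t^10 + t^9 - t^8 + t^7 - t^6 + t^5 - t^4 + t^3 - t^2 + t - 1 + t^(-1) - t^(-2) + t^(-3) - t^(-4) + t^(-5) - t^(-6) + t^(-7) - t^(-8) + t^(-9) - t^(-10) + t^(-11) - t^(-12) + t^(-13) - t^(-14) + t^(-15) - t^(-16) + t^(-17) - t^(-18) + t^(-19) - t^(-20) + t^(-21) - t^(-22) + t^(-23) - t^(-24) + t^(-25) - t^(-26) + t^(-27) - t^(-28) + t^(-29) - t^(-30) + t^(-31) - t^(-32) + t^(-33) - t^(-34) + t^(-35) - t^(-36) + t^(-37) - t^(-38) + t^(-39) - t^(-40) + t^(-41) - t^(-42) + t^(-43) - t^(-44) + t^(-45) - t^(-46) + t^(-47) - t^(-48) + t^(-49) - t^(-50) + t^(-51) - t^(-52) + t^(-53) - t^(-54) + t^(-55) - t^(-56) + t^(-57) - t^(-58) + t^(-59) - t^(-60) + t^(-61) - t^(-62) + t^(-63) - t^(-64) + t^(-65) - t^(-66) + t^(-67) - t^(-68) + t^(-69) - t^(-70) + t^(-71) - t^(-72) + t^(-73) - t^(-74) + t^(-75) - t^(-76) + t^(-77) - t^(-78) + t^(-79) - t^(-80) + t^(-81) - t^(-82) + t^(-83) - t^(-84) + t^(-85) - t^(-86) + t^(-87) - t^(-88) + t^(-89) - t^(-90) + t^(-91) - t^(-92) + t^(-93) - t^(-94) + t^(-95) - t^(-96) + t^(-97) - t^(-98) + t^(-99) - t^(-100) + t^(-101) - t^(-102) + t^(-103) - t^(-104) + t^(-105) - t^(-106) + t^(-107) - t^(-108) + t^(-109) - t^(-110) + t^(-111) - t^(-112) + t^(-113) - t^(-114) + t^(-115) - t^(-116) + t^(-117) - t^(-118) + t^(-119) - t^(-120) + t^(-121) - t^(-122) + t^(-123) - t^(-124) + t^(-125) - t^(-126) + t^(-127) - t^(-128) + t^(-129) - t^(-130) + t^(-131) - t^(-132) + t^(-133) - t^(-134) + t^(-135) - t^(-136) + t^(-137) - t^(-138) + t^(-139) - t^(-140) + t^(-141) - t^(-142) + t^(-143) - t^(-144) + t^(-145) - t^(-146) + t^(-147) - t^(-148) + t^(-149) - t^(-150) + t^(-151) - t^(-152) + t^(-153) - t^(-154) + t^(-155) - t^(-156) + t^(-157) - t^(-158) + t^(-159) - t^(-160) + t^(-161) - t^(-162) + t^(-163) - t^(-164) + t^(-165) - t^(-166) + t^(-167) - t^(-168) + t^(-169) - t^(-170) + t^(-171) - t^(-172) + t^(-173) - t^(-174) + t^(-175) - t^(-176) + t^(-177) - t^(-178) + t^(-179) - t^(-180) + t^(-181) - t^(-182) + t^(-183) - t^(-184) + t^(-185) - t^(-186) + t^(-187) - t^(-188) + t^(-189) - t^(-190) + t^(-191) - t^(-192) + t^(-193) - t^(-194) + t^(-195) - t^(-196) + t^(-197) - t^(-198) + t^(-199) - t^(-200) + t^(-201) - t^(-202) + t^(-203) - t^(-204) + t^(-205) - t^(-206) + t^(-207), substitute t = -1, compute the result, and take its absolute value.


Step 1: The polynomial has 415 terms with alternating signs, exponents from 207 down to -207.
Step 2: Substitute t = -1. The i-th term has coefficient (-1)^i and exponent (m-i),
  so its value is (-1)^i * (-1)^(m-i) = (-1)^m = -1 for every i.
Step 3: All 415 terms equal -1, so Delta(-1) = 415 * (-1) = -415
Step 4: |Delta(-1)| = 415

415


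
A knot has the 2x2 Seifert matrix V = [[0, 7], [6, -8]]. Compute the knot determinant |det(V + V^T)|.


Step 1: Form V + V^T where V = [[0, 7], [6, -8]]
  V^T = [[0, 6], [7, -8]]
  V + V^T = [[0, 13], [13, -16]]
Step 2: det(V + V^T) = 0*(-16) - 13*13
  = 0 - 169 = -169
Step 3: Knot determinant = |det(V + V^T)| = |-169| = 169

169


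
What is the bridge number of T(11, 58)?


The bridge number of T(p,q) is min(p,q).
min(11, 58) = 11

11


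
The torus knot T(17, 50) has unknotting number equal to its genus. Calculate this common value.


For a torus knot T(p,q), both the unknotting number and genus equal (p-1)(q-1)/2.
= (17-1)(50-1)/2
= 16*49/2
= 784/2 = 392

392


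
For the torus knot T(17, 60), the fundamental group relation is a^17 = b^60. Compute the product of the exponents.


The relation is a^17 = b^60.
Product of exponents = 17 * 60
= 1020

1020


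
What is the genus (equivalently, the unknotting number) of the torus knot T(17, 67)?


For a torus knot T(p,q), both the unknotting number and genus equal (p-1)(q-1)/2.
= (17-1)(67-1)/2
= 16*66/2
= 1056/2 = 528

528


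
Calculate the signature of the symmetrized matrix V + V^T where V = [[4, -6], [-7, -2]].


Step 1: V + V^T = [[8, -13], [-13, -4]]
Step 2: trace = 4, det = -201
Step 3: Discriminant = 4^2 - 4*(-201) = 820
Step 4: Eigenvalues: 16.3178, -12.3178
Step 5: Signature = (# positive eigenvalues) - (# negative eigenvalues) = 0

0


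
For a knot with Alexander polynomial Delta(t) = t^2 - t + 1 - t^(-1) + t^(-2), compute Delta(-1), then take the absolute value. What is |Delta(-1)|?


Step 1: The polynomial has 5 terms with alternating signs, exponents from 2 down to -2.
Step 2: Substitute t = -1. The i-th term has coefficient (-1)^i and exponent (m-i),
  so its value is (-1)^i * (-1)^(m-i) = (-1)^m = 1 for every i.
Step 3: All 5 terms equal 1, so Delta(-1) = 5 * (1) = 5
Step 4: |Delta(-1)| = 5

5


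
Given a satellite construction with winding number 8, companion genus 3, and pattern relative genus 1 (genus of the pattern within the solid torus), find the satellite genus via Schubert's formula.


Schubert: g(satellite) = g_rel(pattern) + |winding| * g(companion),
where g_rel(pattern) is the genus of the pattern relative to the solid torus.
= 1 + 8 * 3
= 1 + 24 = 25

25


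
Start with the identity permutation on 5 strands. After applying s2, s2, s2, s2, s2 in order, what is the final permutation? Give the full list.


Starting with identity [1, 2, 3, 4, 5].
Apply generators in sequence:
  After s2: [1, 3, 2, 4, 5]
  After s2: [1, 2, 3, 4, 5]
  After s2: [1, 3, 2, 4, 5]
  After s2: [1, 2, 3, 4, 5]
  After s2: [1, 3, 2, 4, 5]
Final permutation: [1, 3, 2, 4, 5]

[1, 3, 2, 4, 5]


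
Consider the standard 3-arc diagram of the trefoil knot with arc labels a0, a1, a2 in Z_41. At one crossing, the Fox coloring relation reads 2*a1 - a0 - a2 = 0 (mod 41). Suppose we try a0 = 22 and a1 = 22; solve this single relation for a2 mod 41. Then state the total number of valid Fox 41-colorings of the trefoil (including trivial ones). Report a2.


Step 1: Apply the given crossing relation 2*a1 - a0 - a2 = 0 (mod 41).
  a2 = 2*a1 - a0 mod 41
  a2 = 2*22 - 22 mod 41
  a2 = 44 - 22 mod 41
  a2 = 22 mod 41 = 22
Step 2: The trefoil has determinant 3.
  Number of Fox p-colorings (p prime) is p^2 if p = 3, else p.
  Since 41 does not divide 3, only trivial (constant) colorings exist.
  (Here a0 = a1 = a2 = 22, the constant coloring, which is valid.)
  Total colorings = 41
Step 3: a2 = 22, total Fox 41-colorings = 41

22


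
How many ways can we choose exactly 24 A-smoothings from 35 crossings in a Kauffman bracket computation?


We choose which 24 of 35 crossings get A-smoothings.
C(35, 24) = 35! / (24! * 11!)
= 417225900

417225900


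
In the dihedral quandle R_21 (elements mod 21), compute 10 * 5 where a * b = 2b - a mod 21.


10 * 5 = 2*5 - 10 mod 21
= 10 - 10 mod 21
= 0 mod 21 = 0

0


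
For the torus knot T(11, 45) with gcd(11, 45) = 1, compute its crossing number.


For a torus knot T(p, q) with gcd(p,q)=1,
the crossing number is min(p*(q-1), q*(p-1)).
p*(q-1) = 11*44 = 484
q*(p-1) = 45*10 = 450
min(484, 450) = 450

450


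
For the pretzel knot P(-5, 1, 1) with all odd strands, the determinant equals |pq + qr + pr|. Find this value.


Step 1: Compute pq + qr + pr.
pq = (-5)*1 = -5
qr = 1*1 = 1
pr = (-5)*1 = -5
pq + qr + pr = -5 + 1 + (-5) = -9
Step 2: Take absolute value.
det(P(-5,1,1)) = |-9| = 9

9


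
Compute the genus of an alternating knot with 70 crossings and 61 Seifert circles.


For alternating knots, g = (c - s + 1)/2.
= (70 - 61 + 1)/2
= 10/2 = 5

5


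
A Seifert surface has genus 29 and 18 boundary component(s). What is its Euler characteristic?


chi = 2 - 2g - b
= 2 - 2*29 - 18
= 2 - 58 - 18 = -74

-74


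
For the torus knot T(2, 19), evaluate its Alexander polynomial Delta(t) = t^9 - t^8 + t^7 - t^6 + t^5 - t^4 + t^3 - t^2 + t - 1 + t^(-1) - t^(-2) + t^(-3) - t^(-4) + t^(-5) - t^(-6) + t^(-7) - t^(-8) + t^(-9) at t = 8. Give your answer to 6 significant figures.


Substituting t = 8 into Delta(t) = t^9 - t^8 + t^7 - t^6 + t^5 - t^4 + t^3 - t^2 + t - 1 + t^(-1) - t^(-2) + t^(-3) - t^(-4) + t^(-5) - t^(-6) + t^(-7) - t^(-8) + t^(-9):
Term values: (134217728) + (-16777216) + (2097152) + (-262144) + (32768) + (-4096) + (512) + (-64) + (8) + (-1) + (0.125) + (-0.015625) + (0.00195312) + (-0.000244141) + (3.05176e-05) + (-3.8147e-06) + (4.76837e-07) + (-5.96046e-08) + (7.45058e-09)
Sum = 119304647.1
Rounded to 6 significant figures: 1.19305e+08

1.19305e+08


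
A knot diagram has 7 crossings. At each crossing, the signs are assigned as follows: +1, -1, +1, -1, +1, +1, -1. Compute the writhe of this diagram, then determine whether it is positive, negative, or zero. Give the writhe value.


Step 1: Count positive crossings (+1).
Positive crossings: 4
Step 2: Count negative crossings (-1).
Negative crossings: 3
Step 3: Writhe = (positive) - (negative)
w = 4 - 3 = 1
Step 4: |w| = 1, and w is positive

1


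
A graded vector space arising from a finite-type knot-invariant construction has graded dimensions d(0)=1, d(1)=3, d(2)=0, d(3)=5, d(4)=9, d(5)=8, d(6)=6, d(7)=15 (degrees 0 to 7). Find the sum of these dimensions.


Total dimension = d(0) + d(1) + ... + d(7)
= 1 + 3 + 0 + 5 + 9 + 8 + 6 + 15
= 47

47


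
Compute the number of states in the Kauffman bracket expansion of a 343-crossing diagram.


Each crossing contributes 2 choices (A-smoothing or B-smoothing).
Total states = 2^343 = 17917957937422433684459538244547554224973163977877196279199912807710334969441287563047019946172856926208

17917957937422433684459538244547554224973163977877196279199912807710334969441287563047019946172856926208


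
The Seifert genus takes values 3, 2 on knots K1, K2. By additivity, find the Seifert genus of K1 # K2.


The Seifert genus is additive under connected sum.
Seifert genus(K1 # K2) = (3) + (2)
= 5

5


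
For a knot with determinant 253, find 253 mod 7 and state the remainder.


Step 1: A knot is p-colorable if and only if p divides its determinant.
Step 2: Compute 253 mod 7.
253 = 36 * 7 + 1
Step 3: 253 mod 7 = 1
Step 4: The knot is 7-colorable: no

1


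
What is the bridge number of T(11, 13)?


The bridge number of T(p,q) is min(p,q).
min(11, 13) = 11

11
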